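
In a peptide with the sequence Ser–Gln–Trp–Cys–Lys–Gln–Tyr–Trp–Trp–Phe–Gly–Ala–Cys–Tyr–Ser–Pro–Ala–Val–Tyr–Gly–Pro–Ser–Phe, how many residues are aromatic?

8

F, W, and Y each carry an aromatic ring on the side chain.
Matching residues: Trp3, Tyr7, Trp8, Trp9, Phe10, Tyr14, Tyr19, Phe23.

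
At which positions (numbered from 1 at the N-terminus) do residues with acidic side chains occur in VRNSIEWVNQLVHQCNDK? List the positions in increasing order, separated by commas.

The acidic residues are Asp (D) and Glu (E), whose side chains end in a carboxylate group.
Matching residues: E6, D17.

6, 17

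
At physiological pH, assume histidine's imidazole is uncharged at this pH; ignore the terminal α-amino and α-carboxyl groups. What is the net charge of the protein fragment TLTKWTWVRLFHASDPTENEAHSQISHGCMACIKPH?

0

Near pH 7.4, K and R contribute +1 each, D and E contribute −1 each, and every other side chain (His included, as stated) is uncharged.
Positive (K, R): K4, R9, K34 → +3.
Negative (D, E): D15, E18, E20 → −3.
Net charge = (+3) + (−3) = 0.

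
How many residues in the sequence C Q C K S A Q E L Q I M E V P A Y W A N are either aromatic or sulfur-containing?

Aromatic: F, W, Y. Sulfur-containing: C, M.
Aromatic residues here: Y17, W18 (2).
Sulfur-containing residues here: C1, C3, M12 (3).
The two groups share no amino acid, so total = 2 + 3 = 5.

5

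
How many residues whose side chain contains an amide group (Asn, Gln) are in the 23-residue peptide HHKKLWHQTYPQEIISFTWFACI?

2

Matching residues: Q8, Q12.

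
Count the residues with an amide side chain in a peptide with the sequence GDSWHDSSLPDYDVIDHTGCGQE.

1

Asparagine (N) and glutamine (Q) have uncharged amide side chains.
Matching residues: Q22.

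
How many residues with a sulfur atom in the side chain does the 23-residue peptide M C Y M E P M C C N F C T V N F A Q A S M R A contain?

The sulfur-bearing residues are cysteine (–SH) and methionine (–S–CH₃).
Matching residues: M1, C2, M4, M7, C8, C9, C12, M21.

8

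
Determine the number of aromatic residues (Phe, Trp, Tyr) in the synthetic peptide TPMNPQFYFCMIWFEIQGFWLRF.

8

Matching residues: F7, Y8, F9, W13, F14, F19, W20, F23.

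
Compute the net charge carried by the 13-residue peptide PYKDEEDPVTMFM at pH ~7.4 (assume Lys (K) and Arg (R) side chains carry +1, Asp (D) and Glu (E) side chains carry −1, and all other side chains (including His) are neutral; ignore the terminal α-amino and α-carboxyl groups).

-3

Positive (K, R): K3 → +1.
Negative (D, E): D4, E5, E6, D7 → −4.
Net charge = (+1) + (−4) = −3.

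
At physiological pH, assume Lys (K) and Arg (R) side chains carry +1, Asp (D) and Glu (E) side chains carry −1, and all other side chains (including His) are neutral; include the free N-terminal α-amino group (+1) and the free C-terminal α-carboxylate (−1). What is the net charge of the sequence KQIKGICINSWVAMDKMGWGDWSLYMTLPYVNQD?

Positive (K, R): K1, K4, K16 → +3.
Negative (D, E): D15, D21, D34 → −3.
The N-terminus (+1) and C-terminus (−1) cancel.
Net charge = (+3) + (−3) = 0.

0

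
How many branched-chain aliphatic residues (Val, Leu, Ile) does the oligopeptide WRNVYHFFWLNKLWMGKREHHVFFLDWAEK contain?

5

Matching residues: V4, L10, L13, V22, L25.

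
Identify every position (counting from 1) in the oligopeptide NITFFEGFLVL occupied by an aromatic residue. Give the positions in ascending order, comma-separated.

Matching residues: F4, F5, F8.

4, 5, 8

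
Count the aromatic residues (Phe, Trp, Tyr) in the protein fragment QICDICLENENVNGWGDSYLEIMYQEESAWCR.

Matching residues: W15, Y19, Y24, W30.

4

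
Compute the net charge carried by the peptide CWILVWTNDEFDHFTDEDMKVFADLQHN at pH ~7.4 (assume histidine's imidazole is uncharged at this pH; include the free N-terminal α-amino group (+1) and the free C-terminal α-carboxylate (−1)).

-6

The side chains ionized at physiological pH are Lys/Arg (+1) and Asp/Glu (−1); with His treated as neutral, nothing else contributes.
Positive (K, R): K20 → +1.
Negative (D, E): D9, E10, D12, D16, E17, D18, D24 → −7.
The N-terminus (+1) and C-terminus (−1) cancel.
Net charge = (+1) + (−7) = −6.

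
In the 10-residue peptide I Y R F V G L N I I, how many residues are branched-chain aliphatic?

5

The BCAAs are Val, Leu, and Ile — aliphatic side chains with a branch point.
Matching residues: I1, V5, L7, I9, I10.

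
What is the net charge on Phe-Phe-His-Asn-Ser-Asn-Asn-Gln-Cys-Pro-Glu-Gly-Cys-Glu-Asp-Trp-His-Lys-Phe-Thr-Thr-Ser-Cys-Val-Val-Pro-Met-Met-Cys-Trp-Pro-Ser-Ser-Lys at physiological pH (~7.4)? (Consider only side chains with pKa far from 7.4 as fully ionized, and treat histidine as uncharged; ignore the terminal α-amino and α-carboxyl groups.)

The side chains ionized at physiological pH are Lys/Arg (+1) and Asp/Glu (−1); with His treated as neutral, nothing else contributes.
Positive (K, R): Lys18, Lys34 → +2.
Negative (D, E): Glu11, Glu14, Asp15 → −3.
Net charge = (+2) + (−3) = −1.

-1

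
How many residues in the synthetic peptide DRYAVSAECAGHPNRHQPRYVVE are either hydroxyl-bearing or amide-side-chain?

Hydroxyl-bearing: S, T, Y. Amide-side-chain: N, Q.
Hydroxyl-bearing residues here: Y3, S6, Y20 (3).
Amide-side-chain residues here: N14, Q17 (2).
The two groups share no amino acid, so total = 3 + 2 = 5.

5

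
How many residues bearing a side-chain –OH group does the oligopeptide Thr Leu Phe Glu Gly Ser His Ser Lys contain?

3

Serine (S), threonine (T), and tyrosine (Y) each carry a hydroxyl group on the side chain.
Matching residues: Thr1, Ser6, Ser8.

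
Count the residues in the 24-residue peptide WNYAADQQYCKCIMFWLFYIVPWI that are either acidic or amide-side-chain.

4

Acidic: D, E. Amide-side-chain: N, Q.
Acidic residues here: D6 (1).
Amide-side-chain residues here: N2, Q7, Q8 (3).
The two groups share no amino acid, so total = 1 + 3 = 4.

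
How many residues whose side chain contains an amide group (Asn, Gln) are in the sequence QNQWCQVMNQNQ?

8

Matching residues: Q1, N2, Q3, Q6, N9, Q10, N11, Q12.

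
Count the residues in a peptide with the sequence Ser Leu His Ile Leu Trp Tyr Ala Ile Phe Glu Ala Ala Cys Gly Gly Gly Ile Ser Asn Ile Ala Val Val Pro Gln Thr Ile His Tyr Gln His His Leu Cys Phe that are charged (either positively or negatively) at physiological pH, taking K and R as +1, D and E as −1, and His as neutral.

1

Charged side chains at pH ~7.4: K, R (positive); D, E (negative).
Matching residues: Glu11.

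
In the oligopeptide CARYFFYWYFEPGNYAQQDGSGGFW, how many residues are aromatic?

10

The aromatic amino acids are Phe (F, benzyl), Trp (W, indole), and Tyr (Y, phenol).
Matching residues: Y4, F5, F6, Y7, W8, Y9, F10, Y15, F24, W25.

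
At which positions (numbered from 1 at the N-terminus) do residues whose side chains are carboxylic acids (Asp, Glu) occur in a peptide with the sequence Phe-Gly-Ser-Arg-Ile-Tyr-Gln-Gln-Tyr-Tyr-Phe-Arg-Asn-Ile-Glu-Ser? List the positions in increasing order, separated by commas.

Matching residues: Glu15.

15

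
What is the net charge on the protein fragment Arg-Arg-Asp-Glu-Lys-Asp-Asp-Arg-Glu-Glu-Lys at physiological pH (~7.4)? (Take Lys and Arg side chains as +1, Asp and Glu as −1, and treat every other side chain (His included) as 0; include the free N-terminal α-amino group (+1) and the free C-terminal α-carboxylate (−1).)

-1

Positive (K, R): Arg1, Arg2, Lys5, Arg8, Lys11 → +5.
Negative (D, E): Asp3, Glu4, Asp6, Asp7, Glu9, Glu10 → −6.
The N-terminus (+1) and C-terminus (−1) cancel.
Net charge = (+5) + (−6) = −1.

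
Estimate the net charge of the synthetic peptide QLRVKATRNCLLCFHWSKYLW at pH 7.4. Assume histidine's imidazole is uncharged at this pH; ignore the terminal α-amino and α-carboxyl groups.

The side chains ionized at physiological pH are Lys/Arg (+1) and Asp/Glu (−1); with His treated as neutral, nothing else contributes.
Positive (K, R): R3, K5, R8, K18 → +4.
Negative (D, E): none → −0.
Net charge = (+4) + (−0) = +4.

+4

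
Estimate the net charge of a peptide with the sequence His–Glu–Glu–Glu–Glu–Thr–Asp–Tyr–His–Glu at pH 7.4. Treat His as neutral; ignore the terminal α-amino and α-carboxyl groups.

-6

Near pH 7.4, K and R contribute +1 each, D and E contribute −1 each, and every other side chain (His included, as stated) is uncharged.
Positive (K, R): none → +0.
Negative (D, E): Glu2, Glu3, Glu4, Glu5, Asp7, Glu10 → −6.
Net charge = (+0) + (−6) = −6.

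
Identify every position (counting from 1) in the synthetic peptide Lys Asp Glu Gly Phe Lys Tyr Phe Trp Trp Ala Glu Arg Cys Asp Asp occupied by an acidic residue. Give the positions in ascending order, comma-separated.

2, 3, 12, 15, 16

The acidic residues are Asp (D) and Glu (E), whose side chains end in a carboxylate group.
Matching residues: Asp2, Glu3, Glu12, Asp15, Asp16.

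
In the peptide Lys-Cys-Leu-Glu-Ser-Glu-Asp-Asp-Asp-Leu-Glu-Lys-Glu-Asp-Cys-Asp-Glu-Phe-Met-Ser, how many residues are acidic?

Only D (aspartate) and E (glutamate) carry a side-chain carboxylic acid.
Matching residues: Glu4, Glu6, Asp7, Asp8, Asp9, Glu11, Glu13, Asp14, Asp16, Glu17.

10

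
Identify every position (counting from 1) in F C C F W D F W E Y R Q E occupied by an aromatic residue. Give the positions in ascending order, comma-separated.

1, 4, 5, 7, 8, 10

Phenylalanine (F), tryptophan (W), and tyrosine (Y) have aromatic ring side chains.
Matching residues: F1, F4, W5, F7, W8, Y10.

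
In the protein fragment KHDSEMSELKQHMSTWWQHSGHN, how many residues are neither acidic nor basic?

14

Acidic: D, E. Basic: K, R, H. All other residues are neither.
Matching residues: S4, M6, S7, L9, Q11, M13, S14, T15, W16, W17, Q18, S20, G21, N23.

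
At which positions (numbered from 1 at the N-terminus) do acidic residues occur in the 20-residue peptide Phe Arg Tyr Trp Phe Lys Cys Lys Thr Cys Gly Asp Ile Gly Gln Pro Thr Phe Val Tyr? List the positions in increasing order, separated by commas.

The acidic residues are Asp (D) and Glu (E), whose side chains end in a carboxylate group.
Matching residues: Asp12.

12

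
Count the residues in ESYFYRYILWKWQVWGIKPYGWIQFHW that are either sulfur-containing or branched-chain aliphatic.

Sulfur-containing: C, M. Branched-chain aliphatic: I, L, V.
Sulfur-containing residues here: none (0).
Branched-chain aliphatic residues here: I8, L9, V14, I17, I23 (5).
The two groups share no amino acid, so total = 0 + 5 = 5.

5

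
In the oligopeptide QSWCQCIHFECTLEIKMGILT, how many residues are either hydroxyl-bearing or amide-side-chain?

5

Hydroxyl-bearing: S, T, Y. Amide-side-chain: N, Q.
Hydroxyl-bearing residues here: S2, T12, T21 (3).
Amide-side-chain residues here: Q1, Q5 (2).
The two groups share no amino acid, so total = 3 + 2 = 5.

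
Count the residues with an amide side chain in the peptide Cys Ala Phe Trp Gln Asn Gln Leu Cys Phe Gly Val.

3

Only N (asparagine) and Q (glutamine) carry a side-chain carboxamide.
Matching residues: Gln5, Asn6, Gln7.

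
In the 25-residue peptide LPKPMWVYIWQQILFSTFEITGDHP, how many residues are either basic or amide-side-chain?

Basic: H, K, R. Amide-side-chain: N, Q.
Basic residues here: K3, H24 (2).
Amide-side-chain residues here: Q11, Q12 (2).
The two groups share no amino acid, so total = 2 + 2 = 4.

4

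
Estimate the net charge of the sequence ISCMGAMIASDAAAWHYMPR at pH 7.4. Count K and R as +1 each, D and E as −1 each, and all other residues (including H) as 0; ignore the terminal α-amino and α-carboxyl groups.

Positive (K, R): R20 → +1.
Negative (D, E): D11 → −1.
Net charge = (+1) + (−1) = 0.

0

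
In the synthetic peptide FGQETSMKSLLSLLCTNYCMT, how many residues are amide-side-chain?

The amide-side-chain residues are Asn (N) and Gln (Q).
Matching residues: Q3, N17.

2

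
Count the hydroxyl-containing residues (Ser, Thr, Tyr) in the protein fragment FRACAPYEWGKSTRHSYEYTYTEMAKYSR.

11

Matching residues: Y7, S12, T13, S16, Y17, Y19, T20, Y21, T22, Y27, S28.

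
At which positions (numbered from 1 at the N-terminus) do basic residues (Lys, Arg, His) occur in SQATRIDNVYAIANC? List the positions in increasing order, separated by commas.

5

Matching residues: R5.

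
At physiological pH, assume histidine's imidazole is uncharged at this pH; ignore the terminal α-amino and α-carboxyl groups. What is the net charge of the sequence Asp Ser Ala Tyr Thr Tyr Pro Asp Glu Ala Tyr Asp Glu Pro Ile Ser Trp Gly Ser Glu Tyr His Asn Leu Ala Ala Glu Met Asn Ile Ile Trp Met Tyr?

The side chains ionized at physiological pH are Lys/Arg (+1) and Asp/Glu (−1); with His treated as neutral, nothing else contributes.
Positive (K, R): none → +0.
Negative (D, E): Asp1, Asp8, Glu9, Asp12, Glu13, Glu20, Glu27 → −7.
Net charge = (+0) + (−7) = −7.

-7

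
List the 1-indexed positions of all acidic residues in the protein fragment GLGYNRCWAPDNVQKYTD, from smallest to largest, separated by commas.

11, 18

Only D (aspartate) and E (glutamate) carry a side-chain carboxylic acid.
Matching residues: D11, D18.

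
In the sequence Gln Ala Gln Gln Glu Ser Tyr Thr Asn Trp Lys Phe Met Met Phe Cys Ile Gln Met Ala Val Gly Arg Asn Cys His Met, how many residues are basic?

K, R, and H are the three residues with basic side chains (ε-amine, guanidinium, and imidazole respectively).
Matching residues: Lys11, Arg23, His26.

3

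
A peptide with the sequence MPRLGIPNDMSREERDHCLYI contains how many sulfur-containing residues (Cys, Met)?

Matching residues: M1, M10, C18.

3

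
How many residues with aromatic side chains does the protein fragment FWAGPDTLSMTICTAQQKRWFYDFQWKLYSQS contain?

Phenylalanine (F), tryptophan (W), and tyrosine (Y) have aromatic ring side chains.
Matching residues: F1, W2, W20, F21, Y22, F24, W26, Y29.

8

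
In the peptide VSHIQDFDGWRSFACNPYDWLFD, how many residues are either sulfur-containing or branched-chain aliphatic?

4

Sulfur-containing: C, M. Branched-chain aliphatic: I, L, V.
Sulfur-containing residues here: C15 (1).
Branched-chain aliphatic residues here: V1, I4, L21 (3).
The two groups share no amino acid, so total = 1 + 3 = 4.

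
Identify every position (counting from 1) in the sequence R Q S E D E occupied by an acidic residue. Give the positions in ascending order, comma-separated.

4, 5, 6

The acidic residues are Asp (D) and Glu (E), whose side chains end in a carboxylate group.
Matching residues: E4, D5, E6.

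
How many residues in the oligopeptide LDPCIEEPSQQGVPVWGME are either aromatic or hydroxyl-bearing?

2

Aromatic: F, W, Y. Hydroxyl-bearing: S, T, Y.
Aromatic residues here: W16 (1).
Hydroxyl-bearing residues here: S9 (1).
(Y belongs to both groups, but none appear in this sequence.) Total = 1 + 1 = 2.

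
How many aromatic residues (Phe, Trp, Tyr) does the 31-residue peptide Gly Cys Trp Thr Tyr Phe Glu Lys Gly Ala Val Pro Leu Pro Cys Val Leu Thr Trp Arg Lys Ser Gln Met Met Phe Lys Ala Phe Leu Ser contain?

Matching residues: Trp3, Tyr5, Phe6, Trp19, Phe26, Phe29.

6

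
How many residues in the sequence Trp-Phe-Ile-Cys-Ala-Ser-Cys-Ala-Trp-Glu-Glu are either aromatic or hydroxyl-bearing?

Aromatic: F, W, Y. Hydroxyl-bearing: S, T, Y.
Aromatic residues here: Trp1, Phe2, Trp9 (3).
Hydroxyl-bearing residues here: Ser6 (1).
(Y belongs to both groups, but none appear in this sequence.) Total = 3 + 1 = 4.

4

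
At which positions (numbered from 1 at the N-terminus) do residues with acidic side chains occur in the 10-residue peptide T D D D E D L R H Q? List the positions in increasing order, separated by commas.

2, 3, 4, 5, 6

The acidic residues are Asp (D) and Glu (E), whose side chains end in a carboxylate group.
Matching residues: D2, D3, D4, E5, D6.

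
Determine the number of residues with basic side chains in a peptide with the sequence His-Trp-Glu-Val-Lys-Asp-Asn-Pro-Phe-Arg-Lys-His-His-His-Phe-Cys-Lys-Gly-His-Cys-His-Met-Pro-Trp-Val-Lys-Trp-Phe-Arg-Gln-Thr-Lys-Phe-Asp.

13

K, R, and H are the three residues with basic side chains (ε-amine, guanidinium, and imidazole respectively).
Matching residues: His1, Lys5, Arg10, Lys11, His12, His13, His14, Lys17, His19, His21, Lys26, Arg29, Lys32.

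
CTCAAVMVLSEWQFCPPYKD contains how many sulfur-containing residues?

Cysteine (C, thiol) and methionine (M, thioether) are the two sulfur-containing amino acids.
Matching residues: C1, C3, M7, C15.

4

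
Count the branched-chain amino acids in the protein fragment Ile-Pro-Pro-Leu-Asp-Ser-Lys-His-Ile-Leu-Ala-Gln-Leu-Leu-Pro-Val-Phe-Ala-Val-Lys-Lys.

The BCAAs are Val, Leu, and Ile — aliphatic side chains with a branch point.
Matching residues: Ile1, Leu4, Ile9, Leu10, Leu13, Leu14, Val16, Val19.

8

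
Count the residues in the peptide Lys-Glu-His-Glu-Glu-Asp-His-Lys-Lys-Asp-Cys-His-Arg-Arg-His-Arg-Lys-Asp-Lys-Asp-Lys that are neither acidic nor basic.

1

Acidic: D, E. Basic: K, R, H. All other residues are neither.
Matching residues: Cys11.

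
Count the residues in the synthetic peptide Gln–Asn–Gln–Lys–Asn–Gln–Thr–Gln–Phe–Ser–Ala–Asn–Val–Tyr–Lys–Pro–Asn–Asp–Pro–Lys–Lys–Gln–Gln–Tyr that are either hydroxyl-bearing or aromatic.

5

Hydroxyl-bearing: S, T, Y. Aromatic: F, W, Y.
Hydroxyl-bearing residues here: Thr7, Ser10, Tyr14, Tyr24 (4).
Aromatic residues here: Phe9, Tyr14, Tyr24 (3).
Y is in both groups, so the 2 Y residues must not be double-counted.
Total = 4 + 3 − 2 = 5.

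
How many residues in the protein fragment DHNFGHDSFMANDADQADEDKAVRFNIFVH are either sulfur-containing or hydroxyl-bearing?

2

Sulfur-containing: C, M. Hydroxyl-bearing: S, T, Y.
Sulfur-containing residues here: M10 (1).
Hydroxyl-bearing residues here: S8 (1).
The two groups share no amino acid, so total = 1 + 1 = 2.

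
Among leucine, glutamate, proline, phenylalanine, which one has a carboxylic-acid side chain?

glutamate

Only D (aspartate) and E (glutamate) carry a side-chain carboxylic acid.
Of the listed options, only glutamate belongs to this group.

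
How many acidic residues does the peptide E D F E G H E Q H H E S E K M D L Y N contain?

7

The acidic residues are Asp (D) and Glu (E), whose side chains end in a carboxylate group.
Matching residues: E1, D2, E4, E7, E11, E13, D16.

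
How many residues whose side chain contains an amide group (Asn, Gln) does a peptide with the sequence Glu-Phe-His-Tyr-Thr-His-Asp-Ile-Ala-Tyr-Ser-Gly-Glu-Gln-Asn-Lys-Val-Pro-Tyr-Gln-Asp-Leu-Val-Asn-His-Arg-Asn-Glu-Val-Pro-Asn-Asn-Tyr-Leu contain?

7

Matching residues: Gln14, Asn15, Gln20, Asn24, Asn27, Asn31, Asn32.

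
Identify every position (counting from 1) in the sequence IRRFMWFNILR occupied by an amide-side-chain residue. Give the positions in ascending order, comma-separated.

8

Only N (asparagine) and Q (glutamine) carry a side-chain carboxamide.
Matching residues: N8.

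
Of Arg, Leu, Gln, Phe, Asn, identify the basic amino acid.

The basic amino acids are Lys (K), Arg (R), and His (H).
Of the listed options, only Arg belongs to this group.

Arg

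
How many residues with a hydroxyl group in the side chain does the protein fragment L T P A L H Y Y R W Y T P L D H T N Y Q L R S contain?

8

S, T, and Y are the three residues with a side-chain hydroxyl.
Matching residues: T2, Y7, Y8, Y11, T12, T17, Y19, S23.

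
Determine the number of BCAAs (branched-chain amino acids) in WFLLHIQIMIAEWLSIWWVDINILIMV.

The BCAAs are Val, Leu, and Ile — aliphatic side chains with a branch point.
Matching residues: L3, L4, I6, I8, I10, L14, I16, V19, I21, I23, L24, I25, V27.

13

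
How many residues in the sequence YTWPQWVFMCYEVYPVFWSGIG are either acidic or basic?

1

Acidic: D, E. Basic: H, K, R.
Acidic residues here: E12 (1).
Basic residues here: none (0).
The two groups share no amino acid, so total = 1 + 0 = 1.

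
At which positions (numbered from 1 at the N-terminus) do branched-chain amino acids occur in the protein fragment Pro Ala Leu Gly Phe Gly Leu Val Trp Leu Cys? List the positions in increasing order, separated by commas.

V, L, and I make up the branched-chain aliphatic group.
Matching residues: Leu3, Leu7, Val8, Leu10.

3, 7, 8, 10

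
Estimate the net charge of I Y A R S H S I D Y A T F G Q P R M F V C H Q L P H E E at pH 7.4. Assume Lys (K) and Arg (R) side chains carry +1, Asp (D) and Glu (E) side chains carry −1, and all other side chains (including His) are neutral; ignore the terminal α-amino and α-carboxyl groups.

-1

Positive (K, R): R4, R17 → +2.
Negative (D, E): D9, E27, E28 → −3.
Net charge = (+2) + (−3) = −1.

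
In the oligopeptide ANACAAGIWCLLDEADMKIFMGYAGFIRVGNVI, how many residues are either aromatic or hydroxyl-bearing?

Aromatic: F, W, Y. Hydroxyl-bearing: S, T, Y.
Aromatic residues here: W9, F20, Y23, F26 (4).
Hydroxyl-bearing residues here: Y23 (1).
Y is in both groups, so the 1 Y residue must not be double-counted.
Total = 4 + 1 − 1 = 4.

4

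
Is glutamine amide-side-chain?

Yes

The amide-side-chain residues are Asn (N) and Gln (Q).
Glutamine is in this group.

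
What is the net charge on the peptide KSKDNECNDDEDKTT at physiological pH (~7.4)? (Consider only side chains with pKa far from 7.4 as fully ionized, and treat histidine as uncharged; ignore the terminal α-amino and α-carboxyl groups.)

-3

Near pH 7.4, K and R contribute +1 each, D and E contribute −1 each, and every other side chain (His included, as stated) is uncharged.
Positive (K, R): K1, K3, K13 → +3.
Negative (D, E): D4, E6, D9, D10, E11, D12 → −6.
Net charge = (+3) + (−6) = −3.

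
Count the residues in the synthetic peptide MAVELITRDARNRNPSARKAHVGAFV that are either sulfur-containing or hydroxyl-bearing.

3

Sulfur-containing: C, M. Hydroxyl-bearing: S, T, Y.
Sulfur-containing residues here: M1 (1).
Hydroxyl-bearing residues here: T7, S16 (2).
The two groups share no amino acid, so total = 1 + 2 = 3.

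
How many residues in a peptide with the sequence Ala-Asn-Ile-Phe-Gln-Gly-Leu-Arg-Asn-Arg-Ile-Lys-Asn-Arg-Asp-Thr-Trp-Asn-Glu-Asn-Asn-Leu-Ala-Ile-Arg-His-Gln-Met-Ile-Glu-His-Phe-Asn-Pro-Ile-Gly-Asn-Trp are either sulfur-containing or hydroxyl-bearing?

2

Sulfur-containing: C, M. Hydroxyl-bearing: S, T, Y.
Sulfur-containing residues here: Met28 (1).
Hydroxyl-bearing residues here: Thr16 (1).
The two groups share no amino acid, so total = 1 + 1 = 2.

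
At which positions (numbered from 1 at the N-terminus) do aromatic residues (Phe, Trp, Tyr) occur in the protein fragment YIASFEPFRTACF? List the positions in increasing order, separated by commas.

1, 5, 8, 13

Matching residues: Y1, F5, F8, F13.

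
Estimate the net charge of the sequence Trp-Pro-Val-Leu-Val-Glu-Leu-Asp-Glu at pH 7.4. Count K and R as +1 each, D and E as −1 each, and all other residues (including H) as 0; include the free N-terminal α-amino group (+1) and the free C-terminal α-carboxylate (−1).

-3

Positive (K, R): none → +0.
Negative (D, E): Glu6, Asp8, Glu9 → −3.
The N-terminus (+1) and C-terminus (−1) cancel.
Net charge = (+0) + (−3) = −3.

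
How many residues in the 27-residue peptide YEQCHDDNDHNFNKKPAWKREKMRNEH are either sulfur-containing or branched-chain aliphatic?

Sulfur-containing: C, M. Branched-chain aliphatic: I, L, V.
Sulfur-containing residues here: C4, M23 (2).
Branched-chain aliphatic residues here: none (0).
The two groups share no amino acid, so total = 2 + 0 = 2.

2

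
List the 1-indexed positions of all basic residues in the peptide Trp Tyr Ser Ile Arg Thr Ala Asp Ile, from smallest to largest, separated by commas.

5

The basic amino acids are Lys (K), Arg (R), and His (H).
Matching residues: Arg5.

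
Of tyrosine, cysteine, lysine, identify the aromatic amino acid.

Phenylalanine (F), tryptophan (W), and tyrosine (Y) have aromatic ring side chains.
Of the listed options, only tyrosine belongs to this group.

tyrosine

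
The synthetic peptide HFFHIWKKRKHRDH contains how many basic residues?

Lysine (K), arginine (R), and histidine (H) have basic, nitrogen-containing side chains.
Matching residues: H1, H4, K7, K8, R9, K10, H11, R12, H14.

9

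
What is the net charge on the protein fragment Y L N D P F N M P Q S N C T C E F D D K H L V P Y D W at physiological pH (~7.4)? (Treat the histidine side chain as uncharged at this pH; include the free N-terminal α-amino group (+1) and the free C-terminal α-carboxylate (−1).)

At pH ~7.4 the Lys and Arg side chains are protonated (+1), the Asp and Glu side chains are deprotonated (−1), and with His taken as neutral all other side chains carry no charge.
Positive (K, R): K20 → +1.
Negative (D, E): D4, E16, D18, D19, D26 → −5.
The N-terminus (+1) and C-terminus (−1) cancel.
Net charge = (+1) + (−5) = −4.

-4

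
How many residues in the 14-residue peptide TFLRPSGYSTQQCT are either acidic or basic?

1

Acidic: D, E. Basic: H, K, R.
Acidic residues here: none (0).
Basic residues here: R4 (1).
The two groups share no amino acid, so total = 0 + 1 = 1.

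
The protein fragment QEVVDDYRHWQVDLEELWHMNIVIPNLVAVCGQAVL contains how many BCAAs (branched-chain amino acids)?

13

V, L, and I make up the branched-chain aliphatic group.
Matching residues: V3, V4, V12, L14, L17, I22, V23, I24, L27, V28, V30, V35, L36.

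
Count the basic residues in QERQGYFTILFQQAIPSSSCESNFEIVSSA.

1

Lysine (K), arginine (R), and histidine (H) have basic, nitrogen-containing side chains.
Matching residues: R3.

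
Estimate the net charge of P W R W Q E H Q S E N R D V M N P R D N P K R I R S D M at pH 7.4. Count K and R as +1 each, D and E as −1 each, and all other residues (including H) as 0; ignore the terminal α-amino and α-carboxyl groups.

Positive (K, R): R3, R12, R18, K22, R23, R25 → +6.
Negative (D, E): E6, E10, D13, D19, D27 → −5.
Net charge = (+6) + (−5) = +1.

+1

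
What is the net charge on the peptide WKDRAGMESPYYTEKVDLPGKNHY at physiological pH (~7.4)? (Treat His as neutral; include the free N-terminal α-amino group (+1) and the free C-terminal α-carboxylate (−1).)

The side chains ionized at physiological pH are Lys/Arg (+1) and Asp/Glu (−1); with His treated as neutral, nothing else contributes.
Positive (K, R): K2, R4, K15, K21 → +4.
Negative (D, E): D3, E8, E14, D17 → −4.
The N-terminus (+1) and C-terminus (−1) cancel.
Net charge = (+4) + (−4) = 0.

0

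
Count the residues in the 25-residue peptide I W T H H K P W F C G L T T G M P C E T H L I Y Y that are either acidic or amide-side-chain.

1

Acidic: D, E. Amide-side-chain: N, Q.
Acidic residues here: E19 (1).
Amide-side-chain residues here: none (0).
The two groups share no amino acid, so total = 1 + 0 = 1.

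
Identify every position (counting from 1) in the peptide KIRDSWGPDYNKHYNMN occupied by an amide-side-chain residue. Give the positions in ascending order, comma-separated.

11, 15, 17

Matching residues: N11, N15, N17.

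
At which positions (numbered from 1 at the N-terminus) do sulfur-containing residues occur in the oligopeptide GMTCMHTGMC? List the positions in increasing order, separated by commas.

Only Cys (C) and Met (M) have a sulfur atom in the side chain.
Matching residues: M2, C4, M5, M9, C10.

2, 4, 5, 9, 10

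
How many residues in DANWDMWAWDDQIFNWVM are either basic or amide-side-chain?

Basic: H, K, R. Amide-side-chain: N, Q.
Basic residues here: none (0).
Amide-side-chain residues here: N3, Q12, N15 (3).
The two groups share no amino acid, so total = 0 + 3 = 3.

3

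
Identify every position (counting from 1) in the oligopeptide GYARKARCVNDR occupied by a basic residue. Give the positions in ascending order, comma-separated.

4, 5, 7, 12

The basic amino acids are Lys (K), Arg (R), and His (H).
Matching residues: R4, K5, R7, R12.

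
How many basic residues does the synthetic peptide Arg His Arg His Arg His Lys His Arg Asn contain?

9

K, R, and H are the three residues with basic side chains (ε-amine, guanidinium, and imidazole respectively).
Matching residues: Arg1, His2, Arg3, His4, Arg5, His6, Lys7, His8, Arg9.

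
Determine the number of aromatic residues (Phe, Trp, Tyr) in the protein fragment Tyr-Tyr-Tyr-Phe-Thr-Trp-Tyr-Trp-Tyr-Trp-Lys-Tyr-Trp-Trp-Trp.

Matching residues: Tyr1, Tyr2, Tyr3, Phe4, Trp6, Tyr7, Trp8, Tyr9, Trp10, Tyr12, Trp13, Trp14, Trp15.

13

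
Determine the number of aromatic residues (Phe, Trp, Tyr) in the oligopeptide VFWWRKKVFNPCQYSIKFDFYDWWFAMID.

11

Matching residues: F2, W3, W4, F9, Y14, F18, F20, Y21, W23, W24, F25.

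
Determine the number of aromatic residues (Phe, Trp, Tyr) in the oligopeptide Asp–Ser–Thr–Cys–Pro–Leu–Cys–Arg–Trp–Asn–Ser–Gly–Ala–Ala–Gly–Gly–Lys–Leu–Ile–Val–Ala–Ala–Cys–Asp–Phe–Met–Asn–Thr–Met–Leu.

Matching residues: Trp9, Phe25.

2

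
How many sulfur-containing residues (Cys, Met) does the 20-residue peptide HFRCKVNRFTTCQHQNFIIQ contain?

2

Matching residues: C4, C12.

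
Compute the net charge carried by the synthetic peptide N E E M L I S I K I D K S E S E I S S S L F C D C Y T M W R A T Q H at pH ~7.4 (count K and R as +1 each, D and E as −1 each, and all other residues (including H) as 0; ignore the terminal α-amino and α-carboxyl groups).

-3

Positive (K, R): K9, K12, R30 → +3.
Negative (D, E): E2, E3, D11, E14, E16, D24 → −6.
Net charge = (+3) + (−6) = −3.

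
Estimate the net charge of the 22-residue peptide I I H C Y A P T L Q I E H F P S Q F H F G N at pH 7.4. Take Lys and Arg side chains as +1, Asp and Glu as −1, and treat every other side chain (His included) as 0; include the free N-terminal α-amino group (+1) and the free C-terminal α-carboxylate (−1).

Positive (K, R): none → +0.
Negative (D, E): E12 → −1.
The N-terminus (+1) and C-terminus (−1) cancel.
Net charge = (+0) + (−1) = −1.

-1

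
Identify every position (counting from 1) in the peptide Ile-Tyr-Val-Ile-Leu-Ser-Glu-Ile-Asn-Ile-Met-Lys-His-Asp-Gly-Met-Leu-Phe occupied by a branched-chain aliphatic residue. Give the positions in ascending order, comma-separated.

Valine (V), leucine (L), and isoleucine (I) are the branched-chain amino acids.
Matching residues: Ile1, Val3, Ile4, Leu5, Ile8, Ile10, Leu17.

1, 3, 4, 5, 8, 10, 17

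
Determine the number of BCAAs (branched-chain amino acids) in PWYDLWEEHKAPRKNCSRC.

Valine (V), leucine (L), and isoleucine (I) are the branched-chain amino acids.
Matching residues: L5.

1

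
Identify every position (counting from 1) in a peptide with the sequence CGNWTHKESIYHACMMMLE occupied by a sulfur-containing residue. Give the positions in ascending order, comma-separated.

1, 14, 15, 16, 17

The sulfur-bearing residues are cysteine (–SH) and methionine (–S–CH₃).
Matching residues: C1, C14, M15, M16, M17.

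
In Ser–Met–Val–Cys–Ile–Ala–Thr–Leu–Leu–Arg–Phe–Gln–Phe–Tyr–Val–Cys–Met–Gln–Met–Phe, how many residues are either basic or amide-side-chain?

Basic: H, K, R. Amide-side-chain: N, Q.
Basic residues here: Arg10 (1).
Amide-side-chain residues here: Gln12, Gln18 (2).
The two groups share no amino acid, so total = 1 + 2 = 3.

3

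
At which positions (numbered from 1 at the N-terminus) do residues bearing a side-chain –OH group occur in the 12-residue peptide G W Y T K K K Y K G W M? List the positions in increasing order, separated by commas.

The –OH-bearing residues are Ser, Thr (aliphatic alcohols), and Tyr (phenol).
Matching residues: Y3, T4, Y8.

3, 4, 8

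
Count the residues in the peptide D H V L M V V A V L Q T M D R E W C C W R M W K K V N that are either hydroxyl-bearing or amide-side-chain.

3

Hydroxyl-bearing: S, T, Y. Amide-side-chain: N, Q.
Hydroxyl-bearing residues here: T12 (1).
Amide-side-chain residues here: Q11, N27 (2).
The two groups share no amino acid, so total = 1 + 2 = 3.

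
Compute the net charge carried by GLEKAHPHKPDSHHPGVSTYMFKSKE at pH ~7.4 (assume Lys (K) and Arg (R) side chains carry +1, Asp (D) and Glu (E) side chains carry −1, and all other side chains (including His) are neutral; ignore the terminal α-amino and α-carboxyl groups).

+1

Positive (K, R): K4, K9, K23, K25 → +4.
Negative (D, E): E3, D11, E26 → −3.
Net charge = (+4) + (−3) = +1.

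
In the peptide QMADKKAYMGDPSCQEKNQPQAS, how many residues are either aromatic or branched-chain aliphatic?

1

Aromatic: F, W, Y. Branched-chain aliphatic: I, L, V.
Aromatic residues here: Y8 (1).
Branched-chain aliphatic residues here: none (0).
The two groups share no amino acid, so total = 1 + 0 = 1.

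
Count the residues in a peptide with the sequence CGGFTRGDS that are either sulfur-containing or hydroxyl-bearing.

Sulfur-containing: C, M. Hydroxyl-bearing: S, T, Y.
Sulfur-containing residues here: C1 (1).
Hydroxyl-bearing residues here: T5, S9 (2).
The two groups share no amino acid, so total = 1 + 2 = 3.

3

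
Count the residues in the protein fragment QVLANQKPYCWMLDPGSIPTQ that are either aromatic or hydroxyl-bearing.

4

Aromatic: F, W, Y. Hydroxyl-bearing: S, T, Y.
Aromatic residues here: Y9, W11 (2).
Hydroxyl-bearing residues here: Y9, S17, T20 (3).
Y is in both groups, so the 1 Y residue must not be double-counted.
Total = 2 + 3 − 1 = 4.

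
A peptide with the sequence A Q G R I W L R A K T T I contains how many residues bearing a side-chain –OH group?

2

The –OH-bearing residues are Ser, Thr (aliphatic alcohols), and Tyr (phenol).
Matching residues: T11, T12.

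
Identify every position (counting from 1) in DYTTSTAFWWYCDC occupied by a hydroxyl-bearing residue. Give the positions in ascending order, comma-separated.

S, T, and Y are the three residues with a side-chain hydroxyl.
Matching residues: Y2, T3, T4, S5, T6, Y11.

2, 3, 4, 5, 6, 11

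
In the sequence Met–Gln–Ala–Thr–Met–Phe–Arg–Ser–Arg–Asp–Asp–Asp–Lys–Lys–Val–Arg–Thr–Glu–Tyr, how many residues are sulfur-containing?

Only Cys (C) and Met (M) have a sulfur atom in the side chain.
Matching residues: Met1, Met5.

2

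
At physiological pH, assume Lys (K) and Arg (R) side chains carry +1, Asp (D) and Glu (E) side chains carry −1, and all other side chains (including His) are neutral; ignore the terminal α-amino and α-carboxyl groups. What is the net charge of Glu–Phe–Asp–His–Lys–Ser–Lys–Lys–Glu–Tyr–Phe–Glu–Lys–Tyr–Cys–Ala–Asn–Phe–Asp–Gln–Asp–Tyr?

Positive (K, R): Lys5, Lys7, Lys8, Lys13 → +4.
Negative (D, E): Glu1, Asp3, Glu9, Glu12, Asp19, Asp21 → −6.
Net charge = (+4) + (−6) = −2.

-2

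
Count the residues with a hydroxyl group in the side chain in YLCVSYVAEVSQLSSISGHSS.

Serine (S), threonine (T), and tyrosine (Y) each carry a hydroxyl group on the side chain.
Matching residues: Y1, S5, Y6, S11, S14, S15, S17, S20, S21.

9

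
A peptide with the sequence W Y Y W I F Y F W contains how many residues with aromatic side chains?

8

The aromatic amino acids are Phe (F, benzyl), Trp (W, indole), and Tyr (Y, phenol).
Matching residues: W1, Y2, Y3, W4, F6, Y7, F8, W9.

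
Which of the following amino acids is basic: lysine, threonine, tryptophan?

Lysine (K), arginine (R), and histidine (H) have basic, nitrogen-containing side chains.
Of the listed options, only lysine belongs to this group.

lysine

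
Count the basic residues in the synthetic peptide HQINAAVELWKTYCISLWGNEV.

The basic amino acids are Lys (K), Arg (R), and His (H).
Matching residues: H1, K11.

2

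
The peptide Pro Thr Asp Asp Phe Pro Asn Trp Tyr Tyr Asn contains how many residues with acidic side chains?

2

The acidic residues are Asp (D) and Glu (E), whose side chains end in a carboxylate group.
Matching residues: Asp3, Asp4.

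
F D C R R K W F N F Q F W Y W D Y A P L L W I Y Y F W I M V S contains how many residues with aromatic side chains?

Phenylalanine (F), tryptophan (W), and tyrosine (Y) have aromatic ring side chains.
Matching residues: F1, W7, F8, F10, F12, W13, Y14, W15, Y17, W22, Y24, Y25, F26, W27.

14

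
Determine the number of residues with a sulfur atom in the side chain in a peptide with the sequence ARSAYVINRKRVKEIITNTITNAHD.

0

Cysteine (C, thiol) and methionine (M, thioether) are the two sulfur-containing amino acids.
None of the 25 residues belong to this group.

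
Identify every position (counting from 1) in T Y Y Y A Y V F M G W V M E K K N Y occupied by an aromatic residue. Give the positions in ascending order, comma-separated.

2, 3, 4, 6, 8, 11, 18

Matching residues: Y2, Y3, Y4, Y6, F8, W11, Y18.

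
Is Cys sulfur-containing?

Yes

Cysteine (C, thiol) and methionine (M, thioether) are the two sulfur-containing amino acids.
Cysteine is in this group.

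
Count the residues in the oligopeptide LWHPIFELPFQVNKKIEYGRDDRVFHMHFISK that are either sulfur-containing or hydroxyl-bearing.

Sulfur-containing: C, M. Hydroxyl-bearing: S, T, Y.
Sulfur-containing residues here: M27 (1).
Hydroxyl-bearing residues here: Y18, S31 (2).
The two groups share no amino acid, so total = 1 + 2 = 3.

3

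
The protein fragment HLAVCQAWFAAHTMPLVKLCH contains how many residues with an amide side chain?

1

The amide-side-chain residues are Asn (N) and Gln (Q).
Matching residues: Q6.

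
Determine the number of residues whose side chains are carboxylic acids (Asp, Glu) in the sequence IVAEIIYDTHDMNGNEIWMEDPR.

Matching residues: E4, D8, D11, E16, E20, D21.

6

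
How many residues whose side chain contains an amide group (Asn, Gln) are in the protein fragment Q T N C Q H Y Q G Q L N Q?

Matching residues: Q1, N3, Q5, Q8, Q10, N12, Q13.

7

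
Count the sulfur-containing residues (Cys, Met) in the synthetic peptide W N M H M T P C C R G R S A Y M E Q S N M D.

6

Matching residues: M3, M5, C8, C9, M16, M21.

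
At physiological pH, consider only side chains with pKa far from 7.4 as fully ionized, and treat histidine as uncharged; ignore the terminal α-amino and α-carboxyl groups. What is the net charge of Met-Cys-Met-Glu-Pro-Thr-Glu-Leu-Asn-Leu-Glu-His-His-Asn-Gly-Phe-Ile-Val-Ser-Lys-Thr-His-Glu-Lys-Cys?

At pH ~7.4 the Lys and Arg side chains are protonated (+1), the Asp and Glu side chains are deprotonated (−1), and with His taken as neutral all other side chains carry no charge.
Positive (K, R): Lys20, Lys24 → +2.
Negative (D, E): Glu4, Glu7, Glu11, Glu23 → −4.
Net charge = (+2) + (−4) = −2.

-2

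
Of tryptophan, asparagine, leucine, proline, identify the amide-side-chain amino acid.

The amide-side-chain residues are Asn (N) and Gln (Q).
Of the listed options, only asparagine belongs to this group.

asparagine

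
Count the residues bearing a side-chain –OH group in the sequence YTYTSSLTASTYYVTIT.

13

The –OH-bearing residues are Ser, Thr (aliphatic alcohols), and Tyr (phenol).
Matching residues: Y1, T2, Y3, T4, S5, S6, T8, S10, T11, Y12, Y13, T15, T17.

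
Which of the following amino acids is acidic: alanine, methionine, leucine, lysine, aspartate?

aspartate

Only D (aspartate) and E (glutamate) carry a side-chain carboxylic acid.
Of the listed options, only aspartate belongs to this group.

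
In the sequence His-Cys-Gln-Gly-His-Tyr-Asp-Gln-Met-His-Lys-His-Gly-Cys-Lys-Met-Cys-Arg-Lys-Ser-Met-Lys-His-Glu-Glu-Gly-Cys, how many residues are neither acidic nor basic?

14

Acidic: D, E. Basic: K, R, H. All other residues are neither.
Matching residues: Cys2, Gln3, Gly4, Tyr6, Gln8, Met9, Gly13, Cys14, Met16, Cys17, Ser20, Met21, Gly26, Cys27.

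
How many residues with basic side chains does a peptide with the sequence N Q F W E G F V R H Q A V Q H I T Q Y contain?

3

K, R, and H are the three residues with basic side chains (ε-amine, guanidinium, and imidazole respectively).
Matching residues: R9, H10, H15.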